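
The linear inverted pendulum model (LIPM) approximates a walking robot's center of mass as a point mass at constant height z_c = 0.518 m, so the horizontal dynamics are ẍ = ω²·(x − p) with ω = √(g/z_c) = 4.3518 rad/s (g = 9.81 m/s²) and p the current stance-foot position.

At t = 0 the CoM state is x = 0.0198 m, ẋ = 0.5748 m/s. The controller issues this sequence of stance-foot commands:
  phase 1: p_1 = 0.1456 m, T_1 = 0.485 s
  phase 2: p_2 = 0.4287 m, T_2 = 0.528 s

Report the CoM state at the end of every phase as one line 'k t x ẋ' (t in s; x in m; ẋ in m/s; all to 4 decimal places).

phase 1: p=0.1456, T=0.485, ωT=2.110623, cosh=4.187272, sinh=4.066110; start (x,ẋ)=(0.019800, 0.574800) → end (x,ẋ)=(0.155906, 0.180826)
phase 2: p=0.4287, T=0.528, ωT=2.297750, cosh=5.026127, sinh=4.925643; start (x,ẋ)=(0.155906, 0.180826) → end (x,ẋ)=(-0.737726, -4.938591)

1 0.4850 0.1559 0.1808
2 1.0130 -0.7377 -4.9386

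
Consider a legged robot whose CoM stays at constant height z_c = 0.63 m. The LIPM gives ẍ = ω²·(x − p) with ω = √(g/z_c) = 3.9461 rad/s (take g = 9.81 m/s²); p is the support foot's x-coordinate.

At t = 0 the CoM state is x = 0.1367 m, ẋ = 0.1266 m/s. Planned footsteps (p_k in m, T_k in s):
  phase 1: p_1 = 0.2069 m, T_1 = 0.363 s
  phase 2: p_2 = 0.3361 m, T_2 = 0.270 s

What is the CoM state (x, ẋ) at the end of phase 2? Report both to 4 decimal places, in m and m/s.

phase 1: p=0.2069, T=0.363, ωT=1.432434, cosh=2.213805, sinh=1.975078; start (x,ẋ)=(0.136700, 0.126600) → end (x,ẋ)=(0.114856, -0.266861)
phase 2: p=0.3361, T=0.270, ωT=1.065447, cosh=1.623355, sinh=1.278781; start (x,ẋ)=(0.114856, -0.266861) → end (x,ẋ)=(-0.109537, -1.549651)

x = -0.1095, ẋ = -1.5497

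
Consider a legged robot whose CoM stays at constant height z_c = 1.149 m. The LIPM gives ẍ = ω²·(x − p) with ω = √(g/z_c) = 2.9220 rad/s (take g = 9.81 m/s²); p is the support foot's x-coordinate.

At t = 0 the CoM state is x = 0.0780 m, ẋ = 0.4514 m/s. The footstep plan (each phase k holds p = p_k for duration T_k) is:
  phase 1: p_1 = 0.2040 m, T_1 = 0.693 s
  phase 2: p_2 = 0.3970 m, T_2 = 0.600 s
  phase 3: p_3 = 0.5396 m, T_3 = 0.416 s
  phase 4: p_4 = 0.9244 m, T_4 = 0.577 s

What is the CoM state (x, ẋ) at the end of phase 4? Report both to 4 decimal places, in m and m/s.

x = -0.2557, ẋ = -3.2107

phase 1: p=0.2040, T=0.693, ωT=2.024946, cosh=3.853851, sinh=3.721850; start (x,ẋ)=(0.078000, 0.451400) → end (x,ẋ)=(0.293378, 0.369347)
phase 2: p=0.3970, T=0.600, ωT=1.753200, cosh=2.973133, sinh=2.799914; start (x,ẋ)=(0.293378, 0.369347) → end (x,ẋ)=(0.442834, 0.250353)
phase 3: p=0.5396, T=0.416, ωT=1.215552, cosh=1.834351, sinh=1.537804; start (x,ẋ)=(0.442834, 0.250353) → end (x,ẋ)=(0.493854, 0.024421)
phase 4: p=0.9244, T=0.577, ωT=1.685994, cosh=2.791537, sinh=2.606277; start (x,ẋ)=(0.493854, 0.024421) → end (x,ẋ)=(-0.255702, -3.210667)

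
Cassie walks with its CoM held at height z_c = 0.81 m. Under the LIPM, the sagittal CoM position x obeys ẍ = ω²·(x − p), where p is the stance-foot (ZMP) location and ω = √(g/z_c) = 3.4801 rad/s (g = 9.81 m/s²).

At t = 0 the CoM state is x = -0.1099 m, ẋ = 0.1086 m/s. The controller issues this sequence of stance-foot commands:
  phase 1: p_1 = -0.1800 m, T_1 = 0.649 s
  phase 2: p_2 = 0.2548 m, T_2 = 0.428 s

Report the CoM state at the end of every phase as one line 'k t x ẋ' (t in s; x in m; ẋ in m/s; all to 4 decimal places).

1 0.6490 0.3068 1.6798
2 1.0770 1.3918 4.2948

phase 1: p=-0.1800, T=0.649, ωT=2.258585, cosh=4.837018, sinh=4.732520; start (x,ẋ)=(-0.109900, 0.108600) → end (x,ẋ)=(0.306758, 1.679822)
phase 2: p=0.2548, T=0.428, ωT=1.489483, cosh=2.330145, sinh=2.104656; start (x,ẋ)=(0.306758, 1.679822) → end (x,ẋ)=(1.391774, 4.294791)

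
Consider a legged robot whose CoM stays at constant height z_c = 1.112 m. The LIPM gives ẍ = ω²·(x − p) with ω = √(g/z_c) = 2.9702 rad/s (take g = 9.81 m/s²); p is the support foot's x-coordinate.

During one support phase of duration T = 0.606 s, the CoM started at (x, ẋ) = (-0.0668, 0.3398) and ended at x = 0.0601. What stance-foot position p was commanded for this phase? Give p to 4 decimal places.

p = 0.0327

ωT = 2.9702·0.606 = 1.799941; cosh(ωT) = 3.107300, sinh(ωT) = 2.941992
x(T) = p + (x₀−p)·cosh(ωT) + (ẋ₀/ω)·sinh(ωT) ⇒ p·(1 − cosh) = x(T) − x₀·cosh − (ẋ₀/ω)·sinh
numerator   = 0.0601 − (-0.0668)·3.107300 − (0.3398/2.9702)·2.941992 = -0.068905
denominator = 1 − 3.107300 = -2.107300
p = -0.068905 / -2.107300 = 0.0327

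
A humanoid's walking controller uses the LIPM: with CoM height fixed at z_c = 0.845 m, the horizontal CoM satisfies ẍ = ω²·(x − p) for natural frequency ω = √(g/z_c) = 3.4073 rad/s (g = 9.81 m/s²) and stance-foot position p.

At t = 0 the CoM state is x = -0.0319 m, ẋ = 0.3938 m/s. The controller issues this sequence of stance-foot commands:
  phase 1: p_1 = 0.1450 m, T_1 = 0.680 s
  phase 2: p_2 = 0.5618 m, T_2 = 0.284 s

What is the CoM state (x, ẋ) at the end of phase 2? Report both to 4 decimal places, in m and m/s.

x = -0.8900, ẋ = -4.3698

phase 1: p=0.1450, T=0.680, ωT=2.316964, cosh=5.121700, sinh=5.023128; start (x,ẋ)=(-0.031900, 0.393800) → end (x,ẋ)=(-0.180479, -1.010772)
phase 2: p=0.5618, T=0.284, ωT=0.967673, cosh=1.505890, sinh=1.125924; start (x,ẋ)=(-0.180479, -1.010772) → end (x,ẋ)=(-0.889994, -4.369760)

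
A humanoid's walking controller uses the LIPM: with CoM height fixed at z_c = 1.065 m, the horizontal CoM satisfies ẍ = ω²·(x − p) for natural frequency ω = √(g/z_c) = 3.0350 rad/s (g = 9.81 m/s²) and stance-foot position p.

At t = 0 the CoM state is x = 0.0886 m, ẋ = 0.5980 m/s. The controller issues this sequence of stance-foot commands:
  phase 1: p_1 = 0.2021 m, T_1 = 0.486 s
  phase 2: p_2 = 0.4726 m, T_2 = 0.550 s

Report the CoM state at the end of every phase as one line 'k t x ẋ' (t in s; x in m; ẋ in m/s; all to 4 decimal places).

phase 1: p=0.2021, T=0.486, ωT=1.475010, cosh=2.299928, sinh=2.071152; start (x,ẋ)=(0.088600, 0.598000) → end (x,ẋ)=(0.349147, 0.661902)
phase 2: p=0.4726, T=0.550, ωT=1.669250, cosh=2.748287, sinh=2.559898; start (x,ẋ)=(0.349147, 0.661902) → end (x,ẋ)=(0.691602, 0.859952)

1 0.4860 0.3491 0.6619
2 1.0360 0.6916 0.8600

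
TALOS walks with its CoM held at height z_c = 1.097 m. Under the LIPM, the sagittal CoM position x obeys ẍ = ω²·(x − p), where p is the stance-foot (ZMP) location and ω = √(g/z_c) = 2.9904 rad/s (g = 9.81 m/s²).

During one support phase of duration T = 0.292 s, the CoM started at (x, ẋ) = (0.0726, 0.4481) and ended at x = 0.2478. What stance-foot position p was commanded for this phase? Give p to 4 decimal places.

p = 0.0059

ωT = 2.9904·0.292 = 0.873197; cosh(ωT) = 1.406084, sinh(ωT) = 0.988470
x(T) = p + (x₀−p)·cosh(ωT) + (ẋ₀/ω)·sinh(ωT) ⇒ p·(1 − cosh) = x(T) − x₀·cosh − (ẋ₀/ω)·sinh
numerator   = 0.2478 − (0.0726)·1.406084 − (0.4481/2.9904)·0.988470 = -0.002400
denominator = 1 − 1.406084 = -0.406084
p = -0.002400 / -0.406084 = 0.0059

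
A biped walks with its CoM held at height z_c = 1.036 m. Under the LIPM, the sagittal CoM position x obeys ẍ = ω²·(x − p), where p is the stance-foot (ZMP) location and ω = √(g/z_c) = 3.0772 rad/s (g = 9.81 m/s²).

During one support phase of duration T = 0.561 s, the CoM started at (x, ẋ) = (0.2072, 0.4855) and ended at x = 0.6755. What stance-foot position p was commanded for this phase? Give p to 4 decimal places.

ωT = 3.0772·0.561 = 1.726309; cosh(ωT) = 2.898907, sinh(ωT) = 2.720967
x(T) = p + (x₀−p)·cosh(ωT) + (ẋ₀/ω)·sinh(ωT) ⇒ p·(1 − cosh) = x(T) − x₀·cosh − (ẋ₀/ω)·sinh
numerator   = 0.6755 − (0.2072)·2.898907 − (0.4855/3.0772)·2.720967 = -0.354449
denominator = 1 − 2.898907 = -1.898907
p = -0.354449 / -1.898907 = 0.1867

p = 0.1867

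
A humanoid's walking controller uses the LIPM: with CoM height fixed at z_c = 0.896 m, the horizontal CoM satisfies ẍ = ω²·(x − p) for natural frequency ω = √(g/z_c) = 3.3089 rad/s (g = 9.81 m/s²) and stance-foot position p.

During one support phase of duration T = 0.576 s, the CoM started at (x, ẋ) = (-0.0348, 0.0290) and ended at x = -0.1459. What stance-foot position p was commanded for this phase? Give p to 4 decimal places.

p = 0.0226

ωT = 3.3089·0.576 = 1.905926; cosh(ωT) = 3.437160, sinh(ωT) = 3.288475
x(T) = p + (x₀−p)·cosh(ωT) + (ẋ₀/ω)·sinh(ωT) ⇒ p·(1 − cosh) = x(T) − x₀·cosh − (ẋ₀/ω)·sinh
numerator   = -0.1459 − (-0.0348)·3.437160 − (0.0290/3.3089)·3.288475 = -0.055108
denominator = 1 − 3.437160 = -2.437160
p = -0.055108 / -2.437160 = 0.0226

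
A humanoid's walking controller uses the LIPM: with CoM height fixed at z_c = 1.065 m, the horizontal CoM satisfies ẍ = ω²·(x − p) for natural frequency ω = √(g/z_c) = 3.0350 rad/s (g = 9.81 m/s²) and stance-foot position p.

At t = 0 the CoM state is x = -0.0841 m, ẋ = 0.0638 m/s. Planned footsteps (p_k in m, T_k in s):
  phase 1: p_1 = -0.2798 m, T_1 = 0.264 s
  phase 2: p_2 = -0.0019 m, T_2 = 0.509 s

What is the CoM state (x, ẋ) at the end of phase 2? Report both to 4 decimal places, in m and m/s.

x = 0.4573, ẋ = 1.5228

phase 1: p=-0.2798, T=0.264, ωT=0.801240, cosh=1.338537, sinh=0.889765; start (x,ẋ)=(-0.084100, 0.063800) → end (x,ẋ)=(0.000856, 0.613874)
phase 2: p=-0.0019, T=0.509, ωT=1.544815, cosh=2.450228, sinh=2.236877; start (x,ẋ)=(0.000856, 0.613874) → end (x,ẋ)=(0.457294, 1.522841)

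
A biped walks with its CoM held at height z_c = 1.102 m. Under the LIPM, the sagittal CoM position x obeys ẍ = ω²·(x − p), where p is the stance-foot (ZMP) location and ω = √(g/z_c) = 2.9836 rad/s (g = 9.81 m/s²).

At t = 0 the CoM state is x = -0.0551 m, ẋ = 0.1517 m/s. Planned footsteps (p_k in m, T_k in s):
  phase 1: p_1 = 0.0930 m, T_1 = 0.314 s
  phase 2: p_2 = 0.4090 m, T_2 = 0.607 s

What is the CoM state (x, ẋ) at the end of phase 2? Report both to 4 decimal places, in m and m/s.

phase 1: p=0.0930, T=0.314, ωT=0.936850, cosh=1.471896, sinh=1.080036; start (x,ẋ)=(-0.055100, 0.151700) → end (x,ẋ)=(-0.070074, -0.253950)
phase 2: p=0.4090, T=0.607, ωT=1.811045, cosh=3.140160, sinh=2.976677; start (x,ẋ)=(-0.070074, -0.253950) → end (x,ẋ)=(-1.348729, -5.052200)

x = -1.3487, ẋ = -5.0522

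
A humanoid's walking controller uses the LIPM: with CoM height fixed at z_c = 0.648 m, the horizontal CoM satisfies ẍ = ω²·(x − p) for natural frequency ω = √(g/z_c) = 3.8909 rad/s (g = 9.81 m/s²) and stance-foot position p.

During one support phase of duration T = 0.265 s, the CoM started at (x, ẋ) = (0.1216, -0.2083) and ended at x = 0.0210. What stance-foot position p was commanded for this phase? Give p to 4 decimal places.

p = 0.1821

ωT = 3.8909·0.265 = 1.031089; cosh(ωT) = 1.580368, sinh(ωT) = 1.223749
x(T) = p + (x₀−p)·cosh(ωT) + (ẋ₀/ω)·sinh(ωT) ⇒ p·(1 − cosh) = x(T) − x₀·cosh − (ẋ₀/ω)·sinh
numerator   = 0.0210 − (0.1216)·1.580368 − (-0.2083/3.8909)·1.223749 = -0.105659
denominator = 1 − 1.580368 = -0.580368
p = -0.105659 / -0.580368 = 0.1821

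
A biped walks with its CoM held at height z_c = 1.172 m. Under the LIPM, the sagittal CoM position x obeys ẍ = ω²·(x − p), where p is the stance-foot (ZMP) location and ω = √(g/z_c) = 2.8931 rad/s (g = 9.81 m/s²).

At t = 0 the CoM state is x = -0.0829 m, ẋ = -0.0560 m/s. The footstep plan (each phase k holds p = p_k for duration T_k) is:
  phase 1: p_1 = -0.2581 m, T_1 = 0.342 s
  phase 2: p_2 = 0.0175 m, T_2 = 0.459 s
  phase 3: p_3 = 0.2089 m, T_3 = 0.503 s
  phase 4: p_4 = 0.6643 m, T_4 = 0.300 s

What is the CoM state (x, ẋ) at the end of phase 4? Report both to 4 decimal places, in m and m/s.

x = 1.8025, ẋ = 3.9155

phase 1: p=-0.2581, T=0.342, ωT=0.989440, cosh=1.530757, sinh=1.158972; start (x,ẋ)=(-0.082900, -0.056000) → end (x,ẋ)=(-0.012345, 0.501727)
phase 2: p=0.0175, T=0.459, ωT=1.327933, cosh=2.019130, sinh=1.754106; start (x,ẋ)=(-0.012345, 0.501727) → end (x,ẋ)=(0.261439, 0.861595)
phase 3: p=0.2089, T=0.503, ωT=1.455229, cosh=2.259406, sinh=2.026060; start (x,ẋ)=(0.261439, 0.861595) → end (x,ẋ)=(0.930989, 2.254658)
phase 4: p=0.6643, T=0.300, ωT=0.867930, cosh=1.400897, sinh=0.981078; start (x,ẋ)=(0.930989, 2.254658) → end (x,ẋ)=(1.802480, 3.915503)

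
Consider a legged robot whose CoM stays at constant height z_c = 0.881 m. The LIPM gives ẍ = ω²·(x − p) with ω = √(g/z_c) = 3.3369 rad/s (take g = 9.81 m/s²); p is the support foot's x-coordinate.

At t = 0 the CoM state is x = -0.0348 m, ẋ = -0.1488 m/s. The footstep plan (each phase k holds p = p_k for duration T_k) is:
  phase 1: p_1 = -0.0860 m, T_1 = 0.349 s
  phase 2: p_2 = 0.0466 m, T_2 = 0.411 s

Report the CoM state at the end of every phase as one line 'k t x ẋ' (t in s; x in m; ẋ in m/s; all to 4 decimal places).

1 0.3490 -0.0605 -0.0145
2 0.7600 -0.1860 -0.6892

phase 1: p=-0.0860, T=0.349, ωT=1.164578, cosh=1.758312, sinh=1.446258; start (x,ẋ)=(-0.034800, -0.148800) → end (x,ẋ)=(-0.060466, -0.014545)
phase 2: p=0.0466, T=0.411, ωT=1.371466, cosh=2.097429, sinh=1.843695; start (x,ẋ)=(-0.060466, -0.014545) → end (x,ẋ)=(-0.186000, -0.689203)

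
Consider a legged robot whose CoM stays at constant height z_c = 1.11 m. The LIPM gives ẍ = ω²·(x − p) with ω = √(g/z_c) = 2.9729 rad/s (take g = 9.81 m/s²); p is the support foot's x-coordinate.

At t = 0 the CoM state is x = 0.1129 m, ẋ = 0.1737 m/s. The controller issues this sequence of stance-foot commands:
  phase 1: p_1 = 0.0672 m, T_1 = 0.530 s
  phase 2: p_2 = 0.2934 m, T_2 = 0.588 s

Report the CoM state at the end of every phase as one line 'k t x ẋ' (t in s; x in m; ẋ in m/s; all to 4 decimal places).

phase 1: p=0.0672, T=0.530, ωT=1.575637, cosh=2.520348, sinh=2.313472; start (x,ẋ)=(0.112900, 0.173700) → end (x,ẋ)=(0.317551, 0.752096)
phase 2: p=0.2934, T=0.588, ωT=1.748065, cosh=2.958795, sinh=2.784684; start (x,ẋ)=(0.317551, 0.752096) → end (x,ẋ)=(1.069338, 2.425235)

1 0.5300 0.3176 0.7521
2 1.1180 1.0693 2.4252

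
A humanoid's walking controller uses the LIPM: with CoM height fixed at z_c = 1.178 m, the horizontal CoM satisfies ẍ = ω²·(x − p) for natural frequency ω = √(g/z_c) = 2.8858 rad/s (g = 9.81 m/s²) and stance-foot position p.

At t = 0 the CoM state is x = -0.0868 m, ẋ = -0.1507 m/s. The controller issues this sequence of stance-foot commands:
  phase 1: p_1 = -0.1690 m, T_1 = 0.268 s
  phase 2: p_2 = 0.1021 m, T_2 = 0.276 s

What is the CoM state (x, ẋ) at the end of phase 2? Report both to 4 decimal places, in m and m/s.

phase 1: p=-0.1690, T=0.268, ωT=0.773394, cosh=1.314277, sinh=0.852833; start (x,ẋ)=(-0.086800, -0.150700) → end (x,ẋ)=(-0.105502, 0.004241)
phase 2: p=0.1021, T=0.276, ωT=0.796481, cosh=1.334318, sinh=0.883405; start (x,ẋ)=(-0.105502, 0.004241) → end (x,ẋ)=(-0.173609, -0.523588)

x = -0.1736, ẋ = -0.5236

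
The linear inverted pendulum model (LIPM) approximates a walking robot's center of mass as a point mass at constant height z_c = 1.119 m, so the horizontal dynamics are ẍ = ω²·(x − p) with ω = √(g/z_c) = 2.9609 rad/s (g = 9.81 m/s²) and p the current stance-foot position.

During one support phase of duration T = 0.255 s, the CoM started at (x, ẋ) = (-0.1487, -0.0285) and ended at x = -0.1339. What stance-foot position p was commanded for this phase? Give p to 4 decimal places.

p = -0.2249

ωT = 2.9609·0.255 = 0.755030; cosh(ωT) = 1.298836, sinh(ωT) = 0.828839
x(T) = p + (x₀−p)·cosh(ωT) + (ẋ₀/ω)·sinh(ωT) ⇒ p·(1 − cosh) = x(T) − x₀·cosh − (ẋ₀/ω)·sinh
numerator   = -0.1339 − (-0.1487)·1.298836 − (-0.0285/2.9609)·0.828839 = 0.067215
denominator = 1 − 1.298836 = -0.298836
p = 0.067215 / -0.298836 = -0.2249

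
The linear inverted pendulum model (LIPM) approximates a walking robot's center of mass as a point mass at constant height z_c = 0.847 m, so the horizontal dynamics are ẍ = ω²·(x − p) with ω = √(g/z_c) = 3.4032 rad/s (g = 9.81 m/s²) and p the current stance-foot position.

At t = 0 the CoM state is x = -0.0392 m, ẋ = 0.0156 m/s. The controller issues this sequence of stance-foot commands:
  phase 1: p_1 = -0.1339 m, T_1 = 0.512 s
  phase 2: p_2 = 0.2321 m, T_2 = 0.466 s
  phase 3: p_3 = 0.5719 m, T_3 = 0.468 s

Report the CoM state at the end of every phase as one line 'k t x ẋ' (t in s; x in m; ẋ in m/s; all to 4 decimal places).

1 0.5120 0.1575 0.9380
2 0.9780 0.6871 1.7926
3 1.4460 2.1084 5.5137

phase 1: p=-0.1339, T=0.512, ωT=1.742438, cosh=2.943173, sinh=2.768080; start (x,ẋ)=(-0.039200, 0.015600) → end (x,ẋ)=(0.157507, 0.938019)
phase 2: p=0.2321, T=0.466, ωT=1.585891, cosh=2.544203, sinh=2.339438; start (x,ẋ)=(0.157507, 0.938019) → end (x,ẋ)=(0.687136, 1.792634)
phase 3: p=0.5719, T=0.468, ωT=1.592698, cosh=2.560186, sinh=2.356809; start (x,ẋ)=(0.687136, 1.792634) → end (x,ẋ)=(2.108374, 5.513750)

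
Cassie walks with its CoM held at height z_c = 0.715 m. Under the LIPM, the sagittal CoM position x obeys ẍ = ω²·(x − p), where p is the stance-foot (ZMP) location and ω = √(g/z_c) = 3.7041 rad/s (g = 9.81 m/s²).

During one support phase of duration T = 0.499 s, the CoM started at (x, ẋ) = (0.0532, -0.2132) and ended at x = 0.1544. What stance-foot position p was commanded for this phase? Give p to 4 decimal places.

p = -0.0708

ωT = 3.7041·0.499 = 1.848346; cosh(ωT) = 3.253403, sinh(ωT) = 3.095905
x(T) = p + (x₀−p)·cosh(ωT) + (ẋ₀/ω)·sinh(ωT) ⇒ p·(1 − cosh) = x(T) − x₀·cosh − (ẋ₀/ω)·sinh
numerator   = 0.1544 − (0.0532)·3.253403 − (-0.2132/3.7041)·3.095905 = 0.159513
denominator = 1 − 3.253403 = -2.253403
p = 0.159513 / -2.253403 = -0.0708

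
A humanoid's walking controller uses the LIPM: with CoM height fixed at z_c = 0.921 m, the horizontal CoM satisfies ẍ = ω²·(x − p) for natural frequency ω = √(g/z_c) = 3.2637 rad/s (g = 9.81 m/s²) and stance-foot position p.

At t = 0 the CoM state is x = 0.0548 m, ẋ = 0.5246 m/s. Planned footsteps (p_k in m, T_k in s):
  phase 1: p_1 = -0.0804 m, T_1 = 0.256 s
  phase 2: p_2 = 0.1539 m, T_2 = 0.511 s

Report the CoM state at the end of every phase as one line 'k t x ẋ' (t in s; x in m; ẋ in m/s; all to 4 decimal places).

1 0.2560 0.2553 1.1317
2 0.7670 1.3183 3.9515

phase 1: p=-0.0804, T=0.256, ωT=0.835507, cosh=1.369819, sinh=0.936164; start (x,ẋ)=(0.054800, 0.524600) → end (x,ẋ)=(0.255277, 1.131692)
phase 2: p=0.1539, T=0.511, ωT=1.667751, cosh=2.744452, sinh=2.555781; start (x,ẋ)=(0.255277, 1.131692) → end (x,ẋ)=(1.318343, 3.951485)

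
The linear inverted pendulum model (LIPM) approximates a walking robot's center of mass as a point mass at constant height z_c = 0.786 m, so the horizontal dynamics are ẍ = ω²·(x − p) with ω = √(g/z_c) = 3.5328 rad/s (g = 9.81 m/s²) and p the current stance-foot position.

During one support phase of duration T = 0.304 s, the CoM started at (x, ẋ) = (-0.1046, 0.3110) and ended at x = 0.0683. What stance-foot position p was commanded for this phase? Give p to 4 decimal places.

p = -0.1978

ωT = 3.5328·0.304 = 1.073971; cosh(ωT) = 1.634315, sinh(ωT) = 1.292666
x(T) = p + (x₀−p)·cosh(ωT) + (ẋ₀/ω)·sinh(ωT) ⇒ p·(1 − cosh) = x(T) − x₀·cosh − (ẋ₀/ω)·sinh
numerator   = 0.0683 − (-0.1046)·1.634315 − (0.3110/3.5328)·1.292666 = 0.125453
denominator = 1 − 1.634315 = -0.634315
p = 0.125453 / -0.634315 = -0.1978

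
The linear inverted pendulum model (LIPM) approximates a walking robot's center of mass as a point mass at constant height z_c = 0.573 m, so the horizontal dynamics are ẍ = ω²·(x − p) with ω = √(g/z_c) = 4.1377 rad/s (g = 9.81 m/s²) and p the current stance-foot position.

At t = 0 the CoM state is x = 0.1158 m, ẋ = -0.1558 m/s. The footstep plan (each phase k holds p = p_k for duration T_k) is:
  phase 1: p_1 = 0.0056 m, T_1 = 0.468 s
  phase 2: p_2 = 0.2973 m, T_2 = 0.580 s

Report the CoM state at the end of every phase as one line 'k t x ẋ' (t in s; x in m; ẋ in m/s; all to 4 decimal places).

phase 1: p=0.0056, T=0.468, ωT=1.936444, cosh=3.539131, sinh=3.394915; start (x,ẋ)=(0.115800, -0.155800) → end (x,ẋ)=(0.267781, 0.996598)
phase 2: p=0.2973, T=0.580, ωT=2.399866, cosh=5.556215, sinh=5.465485; start (x,ẋ)=(0.267781, 0.996598) → end (x,ẋ)=(1.449692, 4.869754)

1 0.4680 0.2678 0.9966
2 1.0480 1.4497 4.8698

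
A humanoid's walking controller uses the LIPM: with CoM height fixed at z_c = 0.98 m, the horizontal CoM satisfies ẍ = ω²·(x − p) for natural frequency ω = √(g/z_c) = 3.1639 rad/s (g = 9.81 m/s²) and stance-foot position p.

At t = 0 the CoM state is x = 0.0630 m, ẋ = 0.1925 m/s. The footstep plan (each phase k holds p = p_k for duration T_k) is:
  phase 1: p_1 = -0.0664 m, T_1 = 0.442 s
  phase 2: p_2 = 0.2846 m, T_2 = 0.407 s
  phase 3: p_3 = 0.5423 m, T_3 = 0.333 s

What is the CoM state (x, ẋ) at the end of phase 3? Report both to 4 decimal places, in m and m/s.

phase 1: p=-0.0664, T=0.442, ωT=1.398444, cosh=2.147938, sinh=1.900957; start (x,ẋ)=(0.063000, 0.192500) → end (x,ẋ)=(0.327202, 1.191746)
phase 2: p=0.2846, T=0.407, ωT=1.287707, cosh=1.950185, sinh=1.674282; start (x,ẋ)=(0.327202, 1.191746) → end (x,ẋ)=(0.998334, 2.549801)
phase 3: p=0.5423, T=0.333, ωT=1.053579, cosh=1.608292, sinh=1.259604; start (x,ẋ)=(0.998334, 2.549801) → end (x,ẋ)=(2.290857, 5.918240)

x = 2.2909, ẋ = 5.9182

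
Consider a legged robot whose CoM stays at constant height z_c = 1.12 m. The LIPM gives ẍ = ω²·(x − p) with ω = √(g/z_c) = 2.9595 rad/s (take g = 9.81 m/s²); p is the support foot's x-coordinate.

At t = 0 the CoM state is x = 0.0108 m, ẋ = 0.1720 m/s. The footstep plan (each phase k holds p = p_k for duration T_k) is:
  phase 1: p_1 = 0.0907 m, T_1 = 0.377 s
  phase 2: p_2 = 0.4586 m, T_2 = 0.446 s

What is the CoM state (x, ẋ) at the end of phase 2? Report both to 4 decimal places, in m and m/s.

x = -0.4096, ẋ = -2.2427

phase 1: p=0.0907, T=0.377, ωT=1.115731, cosh=1.689738, sinh=1.362062; start (x,ẋ)=(0.010800, 0.172000) → end (x,ẋ)=(0.034850, -0.031444)
phase 2: p=0.4586, T=0.446, ωT=1.319937, cosh=2.005169, sinh=1.738017; start (x,ẋ)=(0.034850, -0.031444) → end (x,ẋ)=(-0.409556, -2.242675)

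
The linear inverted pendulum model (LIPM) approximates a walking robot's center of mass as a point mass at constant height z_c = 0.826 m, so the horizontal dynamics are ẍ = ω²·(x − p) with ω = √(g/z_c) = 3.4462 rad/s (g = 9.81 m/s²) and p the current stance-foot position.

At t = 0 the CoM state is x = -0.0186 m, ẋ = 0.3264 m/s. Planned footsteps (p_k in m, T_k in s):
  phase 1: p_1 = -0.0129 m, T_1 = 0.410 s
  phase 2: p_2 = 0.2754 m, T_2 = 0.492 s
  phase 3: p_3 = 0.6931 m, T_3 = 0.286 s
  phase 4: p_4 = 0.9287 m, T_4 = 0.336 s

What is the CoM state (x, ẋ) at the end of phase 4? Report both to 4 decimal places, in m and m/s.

phase 1: p=-0.0129, T=0.410, ωT=1.412942, cosh=2.175725, sinh=1.932299; start (x,ẋ)=(-0.018600, 0.326400) → end (x,ẋ)=(0.157712, 0.672200)
phase 2: p=0.2754, T=0.492, ωT=1.695530, cosh=2.816519, sinh=2.633017; start (x,ẋ)=(0.157712, 0.672200) → end (x,ẋ)=(0.457514, 0.825376)
phase 3: p=0.6931, T=0.286, ωT=0.985613, cosh=1.526332, sinh=1.153122; start (x,ẋ)=(0.457514, 0.825376) → end (x,ẋ)=(0.609694, 0.323606)
phase 4: p=0.9287, T=0.336, ωT=1.157923, cosh=1.748727, sinh=1.434589; start (x,ẋ)=(0.609694, 0.323606) → end (x,ẋ)=(0.505557, -1.011229)

x = 0.5056, ẋ = -1.0112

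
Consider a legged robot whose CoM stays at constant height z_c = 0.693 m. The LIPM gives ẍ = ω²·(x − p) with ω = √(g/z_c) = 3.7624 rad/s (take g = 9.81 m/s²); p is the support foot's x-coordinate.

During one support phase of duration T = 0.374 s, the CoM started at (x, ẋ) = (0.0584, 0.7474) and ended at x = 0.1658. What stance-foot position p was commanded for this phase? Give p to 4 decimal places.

ωT = 3.7624·0.374 = 1.407138; cosh(ωT) = 2.164546, sinh(ωT) = 1.919702
x(T) = p + (x₀−p)·cosh(ωT) + (ẋ₀/ω)·sinh(ωT) ⇒ p·(1 − cosh) = x(T) − x₀·cosh − (ẋ₀/ω)·sinh
numerator   = 0.1658 − (0.0584)·2.164546 − (0.7474/3.7624)·1.919702 = -0.341958
denominator = 1 − 2.164546 = -1.164546
p = -0.341958 / -1.164546 = 0.2936

p = 0.2936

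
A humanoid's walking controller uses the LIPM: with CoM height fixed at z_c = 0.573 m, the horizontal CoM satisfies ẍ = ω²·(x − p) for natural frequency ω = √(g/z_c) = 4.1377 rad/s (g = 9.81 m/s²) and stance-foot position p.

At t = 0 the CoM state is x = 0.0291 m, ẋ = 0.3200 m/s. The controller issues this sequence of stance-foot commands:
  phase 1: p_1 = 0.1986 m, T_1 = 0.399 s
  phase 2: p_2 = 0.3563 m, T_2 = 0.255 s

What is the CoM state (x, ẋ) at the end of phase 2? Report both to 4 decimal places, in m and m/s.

phase 1: p=0.1986, T=0.399, ωT=1.650942, cosh=2.701879, sinh=2.510010; start (x,ẋ)=(0.029100, 0.320000) → end (x,ẋ)=(-0.065250, -0.895769)
phase 2: p=0.3563, T=0.255, ωT=1.055114, cosh=1.610227, sinh=1.262074; start (x,ẋ)=(-0.065250, -0.895769) → end (x,ẋ)=(-0.595718, -3.643763)

x = -0.5957, ẋ = -3.6438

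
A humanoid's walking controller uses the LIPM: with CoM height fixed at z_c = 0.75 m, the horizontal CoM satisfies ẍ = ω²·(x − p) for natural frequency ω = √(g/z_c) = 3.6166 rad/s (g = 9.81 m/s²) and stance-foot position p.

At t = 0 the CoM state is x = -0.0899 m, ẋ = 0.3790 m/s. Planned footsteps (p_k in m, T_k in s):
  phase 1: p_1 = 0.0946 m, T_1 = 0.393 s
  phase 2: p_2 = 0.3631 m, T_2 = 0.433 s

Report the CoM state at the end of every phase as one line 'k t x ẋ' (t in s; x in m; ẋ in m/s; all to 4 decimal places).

1 0.3930 -0.1054 -0.4708
2 0.8260 -1.1053 -5.0551

phase 1: p=0.0946, T=0.393, ωT=1.421324, cosh=2.191998, sinh=1.950603; start (x,ẋ)=(-0.089900, 0.379000) → end (x,ẋ)=(-0.105411, -0.470798)
phase 2: p=0.3631, T=0.433, ωT=1.565988, cosh=2.498142, sinh=2.289260; start (x,ẋ)=(-0.105411, -0.470798) → end (x,ẋ)=(-1.105315, -5.055080)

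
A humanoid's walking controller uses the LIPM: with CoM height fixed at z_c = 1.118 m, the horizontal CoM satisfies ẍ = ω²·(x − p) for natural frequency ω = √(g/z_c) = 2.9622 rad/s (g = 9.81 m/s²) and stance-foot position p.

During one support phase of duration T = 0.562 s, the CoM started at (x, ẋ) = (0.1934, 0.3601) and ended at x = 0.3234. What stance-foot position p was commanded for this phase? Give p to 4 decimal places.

p = 0.2969

ωT = 2.9622·0.562 = 1.664756; cosh(ωT) = 2.736811, sinh(ωT) = 2.547575
x(T) = p + (x₀−p)·cosh(ωT) + (ẋ₀/ω)·sinh(ωT) ⇒ p·(1 − cosh) = x(T) − x₀·cosh − (ẋ₀/ω)·sinh
numerator   = 0.3234 − (0.1934)·2.736811 − (0.3601/2.9622)·2.547575 = -0.515595
denominator = 1 − 2.736811 = -1.736811
p = -0.515595 / -1.736811 = 0.2969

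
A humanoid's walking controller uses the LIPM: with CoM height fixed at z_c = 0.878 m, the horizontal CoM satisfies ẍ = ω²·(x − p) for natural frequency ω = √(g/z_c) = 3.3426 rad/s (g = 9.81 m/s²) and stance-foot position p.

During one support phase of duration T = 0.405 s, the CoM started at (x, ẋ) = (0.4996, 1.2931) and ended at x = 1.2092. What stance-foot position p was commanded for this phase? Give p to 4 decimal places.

p = 0.4896

ωT = 3.3426·0.405 = 1.353753; cosh(ωT) = 2.065099, sinh(ωT) = 1.806830
x(T) = p + (x₀−p)·cosh(ωT) + (ẋ₀/ω)·sinh(ωT) ⇒ p·(1 − cosh) = x(T) − x₀·cosh − (ẋ₀/ω)·sinh
numerator   = 1.2092 − (0.4996)·2.065099 − (1.2931/3.3426)·1.806830 = -0.521504
denominator = 1 − 2.065099 = -1.065099
p = -0.521504 / -1.065099 = 0.4896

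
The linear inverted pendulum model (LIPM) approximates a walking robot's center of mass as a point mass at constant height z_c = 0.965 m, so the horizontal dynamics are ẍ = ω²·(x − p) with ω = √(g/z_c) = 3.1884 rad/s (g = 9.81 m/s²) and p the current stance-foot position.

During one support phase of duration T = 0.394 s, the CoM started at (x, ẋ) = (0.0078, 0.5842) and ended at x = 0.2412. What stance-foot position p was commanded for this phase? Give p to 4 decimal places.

p = 0.0771

ωT = 3.1884·0.394 = 1.256230; cosh(ωT) = 1.898440, sinh(ωT) = 1.613714
x(T) = p + (x₀−p)·cosh(ωT) + (ẋ₀/ω)·sinh(ωT) ⇒ p·(1 − cosh) = x(T) − x₀·cosh − (ẋ₀/ω)·sinh
numerator   = 0.2412 − (0.0078)·1.898440 − (0.5842/3.1884)·1.613714 = -0.069283
denominator = 1 − 1.898440 = -0.898440
p = -0.069283 / -0.898440 = 0.0771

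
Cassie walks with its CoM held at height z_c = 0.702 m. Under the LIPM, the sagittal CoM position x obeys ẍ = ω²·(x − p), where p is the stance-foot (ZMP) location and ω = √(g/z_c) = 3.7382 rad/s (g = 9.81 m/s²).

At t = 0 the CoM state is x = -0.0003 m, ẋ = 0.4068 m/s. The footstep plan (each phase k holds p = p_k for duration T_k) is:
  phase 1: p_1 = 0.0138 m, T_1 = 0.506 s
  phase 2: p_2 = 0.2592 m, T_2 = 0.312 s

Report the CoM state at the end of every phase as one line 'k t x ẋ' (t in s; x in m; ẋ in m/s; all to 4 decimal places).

1 0.5060 0.3185 1.2084
2 0.8180 0.8321 2.4491

phase 1: p=0.0138, T=0.506, ωT=1.891529, cosh=3.390170, sinh=3.239329; start (x,ẋ)=(-0.000300, 0.406800) → end (x,ẋ)=(0.318510, 1.208381)
phase 2: p=0.2592, T=0.312, ωT=1.166318, cosh=1.760832, sinh=1.449320; start (x,ẋ)=(0.318510, 1.208381) → end (x,ẋ)=(0.832131, 2.449089)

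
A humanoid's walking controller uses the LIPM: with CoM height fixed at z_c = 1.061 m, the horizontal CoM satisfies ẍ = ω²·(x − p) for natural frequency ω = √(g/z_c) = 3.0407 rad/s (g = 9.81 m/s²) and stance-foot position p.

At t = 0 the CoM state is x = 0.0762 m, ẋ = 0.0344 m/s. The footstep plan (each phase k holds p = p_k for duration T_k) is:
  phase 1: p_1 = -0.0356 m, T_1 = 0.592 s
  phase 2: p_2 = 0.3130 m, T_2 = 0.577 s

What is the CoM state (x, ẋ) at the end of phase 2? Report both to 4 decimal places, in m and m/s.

x = 1.4296, ẋ = 3.5698

phase 1: p=-0.0356, T=0.592, ωT=1.800094, cosh=3.107751, sinh=2.942468; start (x,ẋ)=(0.076200, 0.034400) → end (x,ẋ)=(0.345135, 1.107199)
phase 2: p=0.3130, T=0.577, ωT=1.754484, cosh=2.976730, sinh=2.803734; start (x,ẋ)=(0.345135, 1.107199) → end (x,ẋ)=(1.429571, 3.569796)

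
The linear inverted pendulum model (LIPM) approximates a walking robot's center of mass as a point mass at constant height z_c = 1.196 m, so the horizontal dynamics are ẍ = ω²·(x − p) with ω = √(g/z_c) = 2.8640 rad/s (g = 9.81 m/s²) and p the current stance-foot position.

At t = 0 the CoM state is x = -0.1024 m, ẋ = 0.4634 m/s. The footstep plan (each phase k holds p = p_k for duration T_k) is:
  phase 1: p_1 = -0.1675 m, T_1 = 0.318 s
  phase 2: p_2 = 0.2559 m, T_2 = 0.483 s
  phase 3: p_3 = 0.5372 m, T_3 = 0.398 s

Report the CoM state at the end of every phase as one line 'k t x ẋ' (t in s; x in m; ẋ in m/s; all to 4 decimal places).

phase 1: p=-0.1675, T=0.318, ωT=0.910752, cosh=1.444207, sinh=1.041985; start (x,ẋ)=(-0.102400, 0.463400) → end (x,ẋ)=(0.095113, 0.863520)
phase 2: p=0.2559, T=0.483, ωT=1.383312, cosh=2.119418, sinh=1.868671; start (x,ẋ)=(0.095113, 0.863520) → end (x,ẋ)=(0.478544, 0.969646)
phase 3: p=0.5372, T=0.398, ωT=1.139872, cosh=1.723114, sinh=1.403254; start (x,ẋ)=(0.478544, 0.969646) → end (x,ẋ)=(0.911220, 1.435078)

1 0.3180 0.0951 0.8635
2 0.8010 0.4785 0.9696
3 1.1990 0.9112 1.4351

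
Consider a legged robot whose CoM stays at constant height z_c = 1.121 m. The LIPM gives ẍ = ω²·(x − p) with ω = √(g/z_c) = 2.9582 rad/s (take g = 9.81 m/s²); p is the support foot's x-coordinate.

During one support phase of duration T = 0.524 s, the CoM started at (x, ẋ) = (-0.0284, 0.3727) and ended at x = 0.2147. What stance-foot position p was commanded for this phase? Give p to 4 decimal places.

p = -0.0008

ωT = 2.9582·0.524 = 1.550097; cosh(ωT) = 2.462077, sinh(ωT) = 2.249849
x(T) = p + (x₀−p)·cosh(ωT) + (ẋ₀/ω)·sinh(ωT) ⇒ p·(1 − cosh) = x(T) − x₀·cosh − (ẋ₀/ω)·sinh
numerator   = 0.2147 − (-0.0284)·2.462077 − (0.3727/2.9582)·2.249849 = 0.001167
denominator = 1 − 2.462077 = -1.462077
p = 0.001167 / -1.462077 = -0.0008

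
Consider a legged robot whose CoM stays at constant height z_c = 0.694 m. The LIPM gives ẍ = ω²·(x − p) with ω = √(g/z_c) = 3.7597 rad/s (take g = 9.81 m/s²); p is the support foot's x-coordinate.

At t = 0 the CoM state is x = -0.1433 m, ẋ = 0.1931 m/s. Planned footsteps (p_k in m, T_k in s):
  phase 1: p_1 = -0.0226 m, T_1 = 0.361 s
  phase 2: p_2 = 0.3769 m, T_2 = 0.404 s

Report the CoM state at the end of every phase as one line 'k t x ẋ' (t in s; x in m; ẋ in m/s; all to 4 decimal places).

1 0.3610 -0.1795 -0.4232
2 0.7650 -1.1993 -5.5606

phase 1: p=-0.0226, T=0.361, ωT=1.357252, cosh=2.071434, sinh=1.814066; start (x,ẋ)=(-0.143300, 0.193100) → end (x,ẋ)=(-0.179451, -0.423222)
phase 2: p=0.3769, T=0.404, ωT=1.518919, cosh=2.393116, sinh=2.174168; start (x,ẋ)=(-0.179451, -0.423222) → end (x,ẋ)=(-1.199254, -5.560552)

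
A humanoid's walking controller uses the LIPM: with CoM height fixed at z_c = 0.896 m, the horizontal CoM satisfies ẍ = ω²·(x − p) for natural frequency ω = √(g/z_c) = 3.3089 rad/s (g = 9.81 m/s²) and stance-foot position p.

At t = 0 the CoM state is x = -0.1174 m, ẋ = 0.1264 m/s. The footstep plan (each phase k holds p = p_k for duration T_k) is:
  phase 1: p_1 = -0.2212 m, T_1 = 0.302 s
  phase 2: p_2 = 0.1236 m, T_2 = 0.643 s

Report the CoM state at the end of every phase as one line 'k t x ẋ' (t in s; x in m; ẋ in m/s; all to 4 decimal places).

1 0.3020 -0.0163 0.5982
2 0.9450 0.2763 0.6315

phase 1: p=-0.2212, T=0.302, ωT=0.999288, cosh=1.542244, sinh=1.174103; start (x,ẋ)=(-0.117400, 0.126400) → end (x,ẋ)=(-0.016264, 0.598201)
phase 2: p=0.1236, T=0.643, ωT=2.127623, cosh=4.257003, sinh=4.137883; start (x,ẋ)=(-0.016264, 0.598201) → end (x,ẋ)=(0.276267, 0.631545)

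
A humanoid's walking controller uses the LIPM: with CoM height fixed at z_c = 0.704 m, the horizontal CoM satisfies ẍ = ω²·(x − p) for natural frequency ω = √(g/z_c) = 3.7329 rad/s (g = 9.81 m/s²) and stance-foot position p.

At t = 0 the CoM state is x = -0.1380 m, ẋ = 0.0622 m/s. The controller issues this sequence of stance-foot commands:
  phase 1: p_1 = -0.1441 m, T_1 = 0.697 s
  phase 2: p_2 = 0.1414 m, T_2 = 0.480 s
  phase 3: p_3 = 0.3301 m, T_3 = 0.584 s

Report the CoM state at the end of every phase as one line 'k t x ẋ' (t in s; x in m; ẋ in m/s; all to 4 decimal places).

1 0.6970 0.0090 0.5745
2 1.1770 0.1821 0.3302
3 1.7610 0.0535 -0.9326

phase 1: p=-0.1441, T=0.697, ωT=2.601831, cosh=6.781277, sinh=6.707140; start (x,ẋ)=(-0.138000, 0.062200) → end (x,ẋ)=(0.009024, 0.574522)
phase 2: p=0.1414, T=0.480, ωT=1.791792, cosh=3.083428, sinh=2.916767; start (x,ẋ)=(0.009024, 0.574522) → end (x,ẋ)=(0.182142, 0.330192)
phase 3: p=0.3301, T=0.584, ωT=2.180014, cosh=4.479733, sinh=4.366693; start (x,ẋ)=(0.182142, 0.330192) → end (x,ẋ)=(0.053542, -0.932604)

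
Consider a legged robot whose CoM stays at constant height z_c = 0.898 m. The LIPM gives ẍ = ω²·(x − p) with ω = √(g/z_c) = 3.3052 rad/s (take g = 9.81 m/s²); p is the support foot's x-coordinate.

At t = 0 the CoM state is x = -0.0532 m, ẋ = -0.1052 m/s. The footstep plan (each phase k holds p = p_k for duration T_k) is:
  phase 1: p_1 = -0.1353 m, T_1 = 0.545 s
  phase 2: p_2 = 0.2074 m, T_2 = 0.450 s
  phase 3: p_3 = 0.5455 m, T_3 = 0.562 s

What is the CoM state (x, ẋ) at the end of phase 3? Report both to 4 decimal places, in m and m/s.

phase 1: p=-0.1353, T=0.545, ωT=1.801334, cosh=3.111401, sinh=2.946322; start (x,ẋ)=(-0.053200, -0.105200) → end (x,ẋ)=(0.026369, 0.472186)
phase 2: p=0.2074, T=0.450, ωT=1.487340, cosh=2.325641, sinh=2.099668; start (x,ẋ)=(0.026369, 0.472186) → end (x,ẋ)=(0.086348, -0.158192)
phase 3: p=0.5455, T=0.562, ωT=1.857522, cosh=3.281950, sinh=3.125891; start (x,ẋ)=(0.086348, -0.158192) → end (x,ẋ)=(-1.111025, -5.263001)

x = -1.1110, ẋ = -5.2630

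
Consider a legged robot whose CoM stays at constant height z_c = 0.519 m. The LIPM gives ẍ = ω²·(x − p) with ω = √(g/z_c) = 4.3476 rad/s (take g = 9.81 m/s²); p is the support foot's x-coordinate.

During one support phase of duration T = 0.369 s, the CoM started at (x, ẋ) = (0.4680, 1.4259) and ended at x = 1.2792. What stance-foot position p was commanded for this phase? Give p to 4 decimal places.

p = 0.4501

ωT = 4.3476·0.369 = 1.604264; cosh(ωT) = 2.587618, sinh(ωT) = 2.386581
x(T) = p + (x₀−p)·cosh(ωT) + (ẋ₀/ω)·sinh(ωT) ⇒ p·(1 − cosh) = x(T) − x₀·cosh − (ẋ₀/ω)·sinh
numerator   = 1.2792 − (0.4680)·2.587618 − (1.4259/4.3476)·2.386581 = -0.714542
denominator = 1 − 2.587618 = -1.587618
p = -0.714542 / -1.587618 = 0.4501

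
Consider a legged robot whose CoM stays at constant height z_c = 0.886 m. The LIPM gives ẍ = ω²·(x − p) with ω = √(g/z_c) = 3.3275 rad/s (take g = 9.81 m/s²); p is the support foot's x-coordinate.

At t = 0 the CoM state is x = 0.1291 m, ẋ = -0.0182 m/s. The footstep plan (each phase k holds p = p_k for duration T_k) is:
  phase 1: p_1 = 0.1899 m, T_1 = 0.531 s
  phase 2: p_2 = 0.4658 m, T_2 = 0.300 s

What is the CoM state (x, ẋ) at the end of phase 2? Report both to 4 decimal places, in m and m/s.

x = -0.4873, ẋ = -2.8217

phase 1: p=0.1899, T=0.531, ωT=1.766903, cosh=3.011779, sinh=2.840918; start (x,ẋ)=(0.129100, -0.018200) → end (x,ẋ)=(-0.008755, -0.629566)
phase 2: p=0.4658, T=0.300, ωT=0.998250, cosh=1.541026, sinh=1.172503; start (x,ẋ)=(-0.008755, -0.629566) → end (x,ẋ)=(-0.487340, -2.821655)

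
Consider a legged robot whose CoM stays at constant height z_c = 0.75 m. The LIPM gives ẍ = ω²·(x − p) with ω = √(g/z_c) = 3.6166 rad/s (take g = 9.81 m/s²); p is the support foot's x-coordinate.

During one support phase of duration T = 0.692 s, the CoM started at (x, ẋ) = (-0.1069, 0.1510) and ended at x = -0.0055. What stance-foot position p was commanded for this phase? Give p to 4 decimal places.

ωT = 3.6166·0.692 = 2.502687; cosh(ωT) = 6.148570, sinh(ωT) = 6.066705
x(T) = p + (x₀−p)·cosh(ωT) + (ẋ₀/ω)·sinh(ωT) ⇒ p·(1 − cosh) = x(T) − x₀·cosh − (ẋ₀/ω)·sinh
numerator   = -0.0055 − (-0.1069)·6.148570 − (0.1510/3.6166)·6.066705 = 0.398486
denominator = 1 − 6.148570 = -5.148570
p = 0.398486 / -5.148570 = -0.0774

p = -0.0774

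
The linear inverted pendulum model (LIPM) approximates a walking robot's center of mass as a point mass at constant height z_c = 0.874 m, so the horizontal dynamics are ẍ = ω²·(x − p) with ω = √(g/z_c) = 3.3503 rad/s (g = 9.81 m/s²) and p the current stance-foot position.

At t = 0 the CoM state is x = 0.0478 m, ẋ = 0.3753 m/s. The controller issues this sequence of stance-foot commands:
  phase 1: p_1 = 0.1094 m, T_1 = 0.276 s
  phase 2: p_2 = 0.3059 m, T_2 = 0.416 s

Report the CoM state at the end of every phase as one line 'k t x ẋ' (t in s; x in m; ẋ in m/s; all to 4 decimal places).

1 0.2760 0.1385 0.3283
2 0.6920 0.1332 -0.3581

phase 1: p=0.1094, T=0.276, ωT=0.924683, cosh=1.458863, sinh=1.062206; start (x,ẋ)=(0.047800, 0.375300) → end (x,ẋ)=(0.138522, 0.328295)
phase 2: p=0.3059, T=0.416, ωT=1.393725, cosh=2.138991, sinh=1.890842; start (x,ẋ)=(0.138522, 0.328295) → end (x,ẋ)=(0.133163, -0.358100)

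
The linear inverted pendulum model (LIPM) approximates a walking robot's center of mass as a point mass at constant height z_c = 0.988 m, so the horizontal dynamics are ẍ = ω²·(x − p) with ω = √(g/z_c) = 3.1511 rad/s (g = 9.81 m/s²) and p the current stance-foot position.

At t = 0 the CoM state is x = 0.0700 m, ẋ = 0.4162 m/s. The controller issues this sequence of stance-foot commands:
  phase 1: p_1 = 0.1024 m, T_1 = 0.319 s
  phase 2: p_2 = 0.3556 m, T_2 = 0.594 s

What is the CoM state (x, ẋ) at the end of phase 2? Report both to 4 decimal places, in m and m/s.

x = 0.3938, ẋ = 0.2723

phase 1: p=0.1024, T=0.319, ωT=1.005201, cosh=1.549214, sinh=1.183243; start (x,ẋ)=(0.070000, 0.416200) → end (x,ẋ)=(0.208489, 0.523979)
phase 2: p=0.3556, T=0.594, ωT=1.871753, cosh=3.326768, sinh=3.172915; start (x,ẋ)=(0.208489, 0.523979) → end (x,ẋ)=(0.393803, 0.272317)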